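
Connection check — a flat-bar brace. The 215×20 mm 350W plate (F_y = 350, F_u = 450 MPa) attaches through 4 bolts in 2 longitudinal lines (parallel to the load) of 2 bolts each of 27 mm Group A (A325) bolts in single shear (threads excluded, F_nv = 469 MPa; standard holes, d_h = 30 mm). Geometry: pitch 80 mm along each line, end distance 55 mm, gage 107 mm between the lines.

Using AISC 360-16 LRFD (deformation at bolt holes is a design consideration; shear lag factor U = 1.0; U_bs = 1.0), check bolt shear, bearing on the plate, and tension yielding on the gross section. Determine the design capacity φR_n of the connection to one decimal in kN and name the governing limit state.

Bolt shear: A_b = π(27)²/4 = 572.56 mm². φR_n = 0.75 × 469 × 572.56 × 4 × 1 = 805.6 kN.
Bearing (20 mm plate, F_u = 450 MPa): end bolts L_c = 55 − 30/2 = 40, R_n = min(1.2×40×20×450, 2.4×27×20×450) = 432 kN/bolt; interior L_c = 80 − 30 = 50, R_n = 540 kN/bolt. φR_n = 0.75 × (2×432 + 2×540) = 1458.0 kN.
Tension yield (gross): A_g = 215×20 = 4300 mm². φR_n = 0.90 × 350 × 4300 = 1354.5 kN.
Governing: min(805.6, 1458.0, 1354.5) = 805.6 kN → bolt shear.

805.6 kN (bolt shear governs)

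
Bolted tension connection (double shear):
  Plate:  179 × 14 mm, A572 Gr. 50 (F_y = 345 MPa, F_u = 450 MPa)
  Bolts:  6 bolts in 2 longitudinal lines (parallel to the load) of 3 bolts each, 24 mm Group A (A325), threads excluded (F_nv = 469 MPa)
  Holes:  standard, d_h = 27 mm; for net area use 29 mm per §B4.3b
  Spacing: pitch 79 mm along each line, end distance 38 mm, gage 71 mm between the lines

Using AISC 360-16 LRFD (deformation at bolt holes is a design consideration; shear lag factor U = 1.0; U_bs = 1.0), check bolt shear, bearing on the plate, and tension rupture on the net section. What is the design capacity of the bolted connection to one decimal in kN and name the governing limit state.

571.7 kN (net-section rupture governs)

Bolt shear: A_b = π(24)²/4 = 452.39 mm². φR_n = 0.75 × 469 × 452.39 × 6 × 2 = 1909.5 kN.
Bearing (14 mm plate, F_u = 450 MPa): end bolts L_c = 38 − 27/2 = 24.5, R_n = min(1.2×24.5×14×450, 2.4×24×14×450) = 185.22 kN/bolt; interior L_c = 79 − 27 = 52, R_n = 362.88 kN/bolt. φR_n = 0.75 × (2×185.22 + 4×362.88) = 1366.5 kN.
Tension rupture (net): A_n = (179 − 2×29)×14 = 1694 mm² (U = 1.0, A_e = A_n). φR_n = 0.75 × 450 × 1694 = 571.7 kN.
Governing: min(1909.5, 1366.5, 571.7) = 571.7 kN → net-section rupture.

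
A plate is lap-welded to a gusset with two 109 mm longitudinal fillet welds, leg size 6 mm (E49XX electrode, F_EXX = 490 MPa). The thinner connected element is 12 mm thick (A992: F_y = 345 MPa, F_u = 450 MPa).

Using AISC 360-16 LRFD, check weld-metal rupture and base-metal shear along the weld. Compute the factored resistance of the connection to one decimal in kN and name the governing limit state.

203.9 kN (weld metal governs)

Weld metal: throat = 0.707×6 = 4.242 mm, L = 2×109 = 218 mm. φR_n = 0.75 × 0.6 × 490 × 4.242 × 218 = 203.9 kN.
Base metal shear (12 mm plate): yield φR_n = 1.0×0.6×345×12×218 = 541.5 kN; rupture φR_n = 0.75×0.6×450×12×218 = 529.7 kN; take 529.7 kN (rupture).
Governing: min(203.9, 529.7) = 203.9 kN → weld metal.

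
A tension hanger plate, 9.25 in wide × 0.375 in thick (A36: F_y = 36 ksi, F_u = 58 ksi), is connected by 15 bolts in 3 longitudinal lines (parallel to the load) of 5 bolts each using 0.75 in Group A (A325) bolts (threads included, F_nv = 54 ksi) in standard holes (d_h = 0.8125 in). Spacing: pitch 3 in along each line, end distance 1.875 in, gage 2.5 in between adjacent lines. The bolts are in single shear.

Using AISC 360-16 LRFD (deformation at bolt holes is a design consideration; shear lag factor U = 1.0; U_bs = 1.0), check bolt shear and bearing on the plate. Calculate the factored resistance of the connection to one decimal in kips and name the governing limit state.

268.4 kips (bolt shear governs)

Bolt shear: A_b = π(0.75)²/4 = 0.44179 in². φR_n = 0.75 × 54 × 0.44179 × 15 × 1 = 268.4 kips.
Bearing (0.375 in plate, F_u = 58 ksi): end bolts L_c = 1.875 − 0.8125/2 = 1.46875, R_n = min(1.2×1.46875×0.375×58, 2.4×0.75×0.375×58) = 38.334 kips/bolt; interior L_c = 3 − 0.8125 = 2.1875, R_n = 39.15 kips/bolt. φR_n = 0.75 × (3×38.334 + 12×39.15) = 438.6 kips.
Governing: min(268.4, 438.6) = 268.4 kips → bolt shear.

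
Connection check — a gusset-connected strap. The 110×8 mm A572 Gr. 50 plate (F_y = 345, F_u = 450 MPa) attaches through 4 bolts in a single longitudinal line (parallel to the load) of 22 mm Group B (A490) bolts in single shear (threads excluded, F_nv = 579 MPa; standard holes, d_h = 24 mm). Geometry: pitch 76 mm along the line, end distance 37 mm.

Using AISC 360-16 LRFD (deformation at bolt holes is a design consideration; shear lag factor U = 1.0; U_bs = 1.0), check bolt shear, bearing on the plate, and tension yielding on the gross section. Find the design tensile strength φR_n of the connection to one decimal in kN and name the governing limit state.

273.2 kN (gross-section yield governs)

Bolt shear: A_b = π(22)²/4 = 380.13 mm². φR_n = 0.75 × 579 × 380.13 × 4 × 1 = 660.3 kN.
Bearing (8 mm plate, F_u = 450 MPa): end bolts L_c = 37 − 24/2 = 25, R_n = min(1.2×25×8×450, 2.4×22×8×450) = 108 kN/bolt; interior L_c = 76 − 24 = 52, R_n = 190.08 kN/bolt. φR_n = 0.75 × (1×108 + 3×190.08) = 508.7 kN.
Tension yield (gross): A_g = 110×8 = 880 mm². φR_n = 0.90 × 345 × 880 = 273.2 kN.
Governing: min(660.3, 508.7, 273.2) = 273.2 kN → gross-section yield.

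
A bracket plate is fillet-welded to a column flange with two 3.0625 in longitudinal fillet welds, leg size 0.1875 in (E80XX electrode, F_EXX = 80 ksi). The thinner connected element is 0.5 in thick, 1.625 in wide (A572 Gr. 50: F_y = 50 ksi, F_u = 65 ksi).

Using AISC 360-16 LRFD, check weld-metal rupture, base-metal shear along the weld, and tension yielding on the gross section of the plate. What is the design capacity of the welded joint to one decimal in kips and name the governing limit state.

Weld metal: throat = 0.707×0.1875 = 0.13256 in, L = 2×3.0625 = 6.125 in. φR_n = 0.75 × 0.6 × 80 × 0.13256 × 6.125 = 29.2 kips.
Base metal shear (0.5 in plate): yield φR_n = 1.0×0.6×50×0.5×6.125 = 91.9 kips; rupture φR_n = 0.75×0.6×65×0.5×6.125 = 89.6 kips; take 89.6 kips (rupture).
Tension yield (gross): A_g = 1.625×0.5 = 0.8125 in². φR_n = 0.90 × 50 × 0.8125 = 36.6 kips.
Governing: min(29.2, 89.6, 36.6) = 29.2 kips → weld metal.

29.2 kips (weld metal governs)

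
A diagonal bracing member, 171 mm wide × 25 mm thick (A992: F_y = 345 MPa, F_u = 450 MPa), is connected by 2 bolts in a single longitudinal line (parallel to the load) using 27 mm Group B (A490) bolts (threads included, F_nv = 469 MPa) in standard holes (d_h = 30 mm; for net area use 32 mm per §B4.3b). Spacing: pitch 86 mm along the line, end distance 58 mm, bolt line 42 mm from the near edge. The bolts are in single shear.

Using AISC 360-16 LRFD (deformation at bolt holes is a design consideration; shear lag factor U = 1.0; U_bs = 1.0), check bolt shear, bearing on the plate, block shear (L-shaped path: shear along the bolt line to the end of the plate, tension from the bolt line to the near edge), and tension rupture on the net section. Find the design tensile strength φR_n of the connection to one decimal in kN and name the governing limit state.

402.8 kN (bolt shear governs)

Bolt shear: A_b = π(27)²/4 = 572.56 mm². φR_n = 0.75 × 469 × 572.56 × 2 × 1 = 402.8 kN.
Bearing (25 mm plate, F_u = 450 MPa): end bolts L_c = 58 − 30/2 = 43, R_n = min(1.2×43×25×450, 2.4×27×25×450) = 580.5 kN/bolt; interior L_c = 86 − 30 = 56, R_n = 729 kN/bolt. φR_n = 0.75 × (1×580.5 + 1×729) = 982.1 kN.
Block shear: shear path 1×[58+1×86] = 1×144 mm, A_gv = 3600, A_nv = 1×(144 − 1.5×32)×25 = 2400 mm²; tension to near edge: (42 − 0.5×32)×25 = 650 mm². R_n = min(0.6×450×2400, 0.6×345×3600) + 1.0×450×650 = min(648, 745.2) + 292.5 = 940.5 kN. φR_n = 0.75 × 940.5 = 705.4 kN.
Tension rupture (net): A_n = (171 − 1×32)×25 = 3475 mm² (U = 1.0, A_e = A_n). φR_n = 0.75 × 450 × 3475 = 1172.8 kN.
Governing: min(402.8, 982.1, 705.4, 1172.8) = 402.8 kN → bolt shear.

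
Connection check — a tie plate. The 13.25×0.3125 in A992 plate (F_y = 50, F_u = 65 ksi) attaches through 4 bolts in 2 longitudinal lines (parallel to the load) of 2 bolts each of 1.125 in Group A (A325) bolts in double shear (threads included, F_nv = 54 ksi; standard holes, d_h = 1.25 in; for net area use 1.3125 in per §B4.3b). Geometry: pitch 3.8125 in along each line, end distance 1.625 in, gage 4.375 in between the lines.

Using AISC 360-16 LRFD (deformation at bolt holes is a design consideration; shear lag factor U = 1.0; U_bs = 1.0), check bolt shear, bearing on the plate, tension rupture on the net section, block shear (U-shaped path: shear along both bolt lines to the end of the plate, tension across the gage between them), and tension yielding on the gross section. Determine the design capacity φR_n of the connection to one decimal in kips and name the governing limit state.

Bolt shear: A_b = π(1.125)²/4 = 0.99402 in². φR_n = 0.75 × 54 × 0.99402 × 4 × 2 = 322.1 kips.
Bearing (0.3125 in plate, F_u = 65 ksi): end bolts L_c = 1.625 − 1.25/2 = 1, R_n = min(1.2×1×0.3125×65, 2.4×1.125×0.3125×65) = 24.375 kips/bolt; interior L_c = 3.8125 − 1.25 = 2.5625, R_n = 54.844 kips/bolt. φR_n = 0.75 × (2×24.375 + 2×54.844) = 118.8 kips.
Tension rupture (net): A_n = (13.25 − 2×1.3125)×0.3125 = 3.3203 in² (U = 1.0, A_e = A_n). φR_n = 0.75 × 65 × 3.3203 = 161.9 kips.
Block shear: shear path 2×[1.625+1×3.8125] = 2×5.4375 in, A_gv = 3.3984, A_nv = 2×(5.4375 − 1.5×1.3125)×0.3125 = 2.168 in²; tension across gage: (4.375 − 1×1.3125)×0.3125 = 0.95703 in². R_n = min(0.6×65×2.168, 0.6×50×3.3984) + 1.0×65×0.95703 = min(84.552, 101.95) + 62.207 = 146.76 kips. φR_n = 0.75 × 146.76 = 110.1 kips.
Tension yield (gross): A_g = 13.25×0.3125 = 4.1406 in². φR_n = 0.90 × 50 × 4.1406 = 186.3 kips.
Governing: min(322.1, 118.8, 161.9, 110.1, 186.3) = 110.1 kips → block shear.

110.1 kips (block shear governs)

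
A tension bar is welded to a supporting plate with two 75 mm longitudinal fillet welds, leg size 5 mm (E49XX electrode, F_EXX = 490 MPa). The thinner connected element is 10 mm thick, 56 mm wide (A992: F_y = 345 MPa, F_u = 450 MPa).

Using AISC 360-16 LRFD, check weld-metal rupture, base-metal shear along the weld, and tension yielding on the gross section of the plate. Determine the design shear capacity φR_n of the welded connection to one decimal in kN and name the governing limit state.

116.9 kN (weld metal governs)

Weld metal: throat = 0.707×5 = 3.535 mm, L = 2×75 = 150 mm. φR_n = 0.75 × 0.6 × 490 × 3.535 × 150 = 116.9 kN.
Base metal shear (10 mm plate): yield φR_n = 1.0×0.6×345×10×150 = 310.5 kN; rupture φR_n = 0.75×0.6×450×10×150 = 303.8 kN; take 303.8 kN (rupture).
Tension yield (gross): A_g = 56×10 = 560 mm². φR_n = 0.90 × 345 × 560 = 173.9 kN.
Governing: min(116.9, 303.8, 173.9) = 116.9 kN → weld metal.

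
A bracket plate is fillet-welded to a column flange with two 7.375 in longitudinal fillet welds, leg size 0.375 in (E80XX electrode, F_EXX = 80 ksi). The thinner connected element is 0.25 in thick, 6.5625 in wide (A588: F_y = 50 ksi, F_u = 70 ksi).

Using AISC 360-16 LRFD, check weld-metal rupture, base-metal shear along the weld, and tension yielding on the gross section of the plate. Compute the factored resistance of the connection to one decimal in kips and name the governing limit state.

Weld metal: throat = 0.707×0.375 = 0.26513 in, L = 2×7.375 = 14.75 in. φR_n = 0.75 × 0.6 × 80 × 0.26513 × 14.75 = 140.8 kips.
Base metal shear (0.25 in plate): yield φR_n = 1.0×0.6×50×0.25×14.75 = 110.6 kips; rupture φR_n = 0.75×0.6×70×0.25×14.75 = 116.2 kips; take 110.6 kips (yield).
Tension yield (gross): A_g = 6.5625×0.25 = 1.6406 in². φR_n = 0.90 × 50 × 1.6406 = 73.8 kips.
Governing: min(140.8, 110.6, 73.8) = 73.8 kips → gross-section yield.

73.8 kips (gross-section yield governs)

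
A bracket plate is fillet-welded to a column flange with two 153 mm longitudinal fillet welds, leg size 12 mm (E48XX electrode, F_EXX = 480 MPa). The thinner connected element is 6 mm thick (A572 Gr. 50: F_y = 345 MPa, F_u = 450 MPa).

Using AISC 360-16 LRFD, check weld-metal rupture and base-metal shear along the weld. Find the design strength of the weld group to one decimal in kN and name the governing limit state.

Weld metal: throat = 0.707×12 = 8.484 mm, L = 2×153 = 306 mm. φR_n = 0.75 × 0.6 × 480 × 8.484 × 306 = 560.8 kN.
Base metal shear (6 mm plate): yield φR_n = 1.0×0.6×345×6×306 = 380.1 kN; rupture φR_n = 0.75×0.6×450×6×306 = 371.8 kN; take 371.8 kN (rupture).
Governing: min(560.8, 371.8) = 371.8 kN → base-metal shear.

371.8 kN (base-metal shear governs)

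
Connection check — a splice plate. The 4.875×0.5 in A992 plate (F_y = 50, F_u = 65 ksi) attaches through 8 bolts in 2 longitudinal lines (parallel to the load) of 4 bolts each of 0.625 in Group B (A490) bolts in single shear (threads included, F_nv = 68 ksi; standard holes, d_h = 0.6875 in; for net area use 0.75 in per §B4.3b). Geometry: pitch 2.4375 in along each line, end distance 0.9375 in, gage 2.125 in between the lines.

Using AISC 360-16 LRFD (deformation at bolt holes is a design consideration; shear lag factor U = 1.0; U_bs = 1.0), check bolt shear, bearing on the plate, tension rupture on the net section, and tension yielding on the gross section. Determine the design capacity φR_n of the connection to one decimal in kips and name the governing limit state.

82.3 kips (net-section rupture governs)

Bolt shear: A_b = π(0.625)²/4 = 0.3068 in². φR_n = 0.75 × 68 × 0.3068 × 8 × 1 = 125.2 kips.
Bearing (0.5 in plate, F_u = 65 ksi): end bolts L_c = 0.9375 − 0.6875/2 = 0.59375, R_n = min(1.2×0.59375×0.5×65, 2.4×0.625×0.5×65) = 23.156 kips/bolt; interior L_c = 2.4375 − 0.6875 = 1.75, R_n = 48.75 kips/bolt. φR_n = 0.75 × (2×23.156 + 6×48.75) = 254.1 kips.
Tension rupture (net): A_n = (4.875 − 2×0.75)×0.5 = 1.6875 in² (U = 1.0, A_e = A_n). φR_n = 0.75 × 65 × 1.6875 = 82.3 kips.
Tension yield (gross): A_g = 4.875×0.5 = 2.4375 in². φR_n = 0.90 × 50 × 2.4375 = 109.7 kips.
Governing: min(125.2, 254.1, 82.3, 109.7) = 82.3 kips → net-section rupture.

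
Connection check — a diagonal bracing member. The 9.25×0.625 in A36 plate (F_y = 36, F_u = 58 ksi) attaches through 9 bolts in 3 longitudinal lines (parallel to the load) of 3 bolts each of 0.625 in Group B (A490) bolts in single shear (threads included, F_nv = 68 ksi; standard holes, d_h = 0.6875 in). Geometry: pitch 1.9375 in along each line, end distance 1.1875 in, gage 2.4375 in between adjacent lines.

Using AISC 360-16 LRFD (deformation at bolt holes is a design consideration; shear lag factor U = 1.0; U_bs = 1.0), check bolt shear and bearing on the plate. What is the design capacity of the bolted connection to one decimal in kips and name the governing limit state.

140.8 kips (bolt shear governs)

Bolt shear: A_b = π(0.625)²/4 = 0.3068 in². φR_n = 0.75 × 68 × 0.3068 × 9 × 1 = 140.8 kips.
Bearing (0.625 in plate, F_u = 58 ksi): end bolts L_c = 1.1875 − 0.6875/2 = 0.84375, R_n = min(1.2×0.84375×0.625×58, 2.4×0.625×0.625×58) = 36.703 kips/bolt; interior L_c = 1.9375 − 0.6875 = 1.25, R_n = 54.375 kips/bolt. φR_n = 0.75 × (3×36.703 + 6×54.375) = 327.3 kips.
Governing: min(140.8, 327.3) = 140.8 kips → bolt shear.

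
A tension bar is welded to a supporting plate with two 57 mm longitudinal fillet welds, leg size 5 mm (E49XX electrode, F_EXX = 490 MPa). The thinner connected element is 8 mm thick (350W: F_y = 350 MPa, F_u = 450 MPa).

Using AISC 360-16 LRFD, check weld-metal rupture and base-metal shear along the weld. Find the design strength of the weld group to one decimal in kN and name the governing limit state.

Weld metal: throat = 0.707×5 = 3.535 mm, L = 2×57 = 114 mm. φR_n = 0.75 × 0.6 × 490 × 3.535 × 114 = 88.9 kN.
Base metal shear (8 mm plate): yield φR_n = 1.0×0.6×350×8×114 = 191.5 kN; rupture φR_n = 0.75×0.6×450×8×114 = 184.7 kN; take 184.7 kN (rupture).
Governing: min(88.9, 184.7) = 88.9 kN → weld metal.

88.9 kN (weld metal governs)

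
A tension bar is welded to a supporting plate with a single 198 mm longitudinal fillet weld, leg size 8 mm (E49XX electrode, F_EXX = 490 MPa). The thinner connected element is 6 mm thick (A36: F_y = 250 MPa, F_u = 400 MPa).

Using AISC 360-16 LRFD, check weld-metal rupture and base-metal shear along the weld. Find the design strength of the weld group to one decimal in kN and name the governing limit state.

178.2 kN (base-metal shear governs)

Weld metal: throat = 0.707×8 = 5.656 mm, L = 198 mm. φR_n = 0.75 × 0.6 × 490 × 5.656 × 198 = 246.9 kN.
Base metal shear (6 mm plate): yield φR_n = 1.0×0.6×250×6×198 = 178.2 kN; rupture φR_n = 0.75×0.6×400×6×198 = 213.8 kN; take 178.2 kN (yield).
Governing: min(246.9, 178.2) = 178.2 kN → base-metal shear.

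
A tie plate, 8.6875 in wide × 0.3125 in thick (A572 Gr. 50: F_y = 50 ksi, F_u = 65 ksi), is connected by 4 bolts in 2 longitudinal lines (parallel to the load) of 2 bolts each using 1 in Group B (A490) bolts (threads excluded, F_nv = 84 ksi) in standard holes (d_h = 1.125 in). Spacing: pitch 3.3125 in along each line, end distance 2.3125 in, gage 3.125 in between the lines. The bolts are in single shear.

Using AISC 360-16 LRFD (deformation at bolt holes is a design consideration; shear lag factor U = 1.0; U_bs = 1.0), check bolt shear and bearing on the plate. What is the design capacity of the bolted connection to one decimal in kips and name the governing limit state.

Bolt shear: A_b = π(1)²/4 = 0.7854 in². φR_n = 0.75 × 84 × 0.7854 × 4 × 1 = 197.9 kips.
Bearing (0.3125 in plate, F_u = 65 ksi): end bolts L_c = 2.3125 − 1.125/2 = 1.75, R_n = min(1.2×1.75×0.3125×65, 2.4×1×0.3125×65) = 42.656 kips/bolt; interior L_c = 3.3125 − 1.125 = 2.1875, R_n = 48.75 kips/bolt. φR_n = 0.75 × (2×42.656 + 2×48.75) = 137.1 kips.
Governing: min(197.9, 137.1) = 137.1 kips → bearing.

137.1 kips (bearing governs)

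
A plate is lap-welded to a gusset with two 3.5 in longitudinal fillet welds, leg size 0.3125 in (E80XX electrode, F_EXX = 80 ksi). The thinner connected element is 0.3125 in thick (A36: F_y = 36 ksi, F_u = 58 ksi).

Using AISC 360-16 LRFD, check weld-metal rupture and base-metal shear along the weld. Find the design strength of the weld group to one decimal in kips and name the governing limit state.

Weld metal: throat = 0.707×0.3125 = 0.22094 in, L = 2×3.5 = 7 in. φR_n = 0.75 × 0.6 × 80 × 0.22094 × 7 = 55.7 kips.
Base metal shear (0.3125 in plate): yield φR_n = 1.0×0.6×36×0.3125×7 = 47.3 kips; rupture φR_n = 0.75×0.6×58×0.3125×7 = 57.1 kips; take 47.3 kips (yield).
Governing: min(55.7, 47.3) = 47.3 kips → base-metal shear.

47.3 kips (base-metal shear governs)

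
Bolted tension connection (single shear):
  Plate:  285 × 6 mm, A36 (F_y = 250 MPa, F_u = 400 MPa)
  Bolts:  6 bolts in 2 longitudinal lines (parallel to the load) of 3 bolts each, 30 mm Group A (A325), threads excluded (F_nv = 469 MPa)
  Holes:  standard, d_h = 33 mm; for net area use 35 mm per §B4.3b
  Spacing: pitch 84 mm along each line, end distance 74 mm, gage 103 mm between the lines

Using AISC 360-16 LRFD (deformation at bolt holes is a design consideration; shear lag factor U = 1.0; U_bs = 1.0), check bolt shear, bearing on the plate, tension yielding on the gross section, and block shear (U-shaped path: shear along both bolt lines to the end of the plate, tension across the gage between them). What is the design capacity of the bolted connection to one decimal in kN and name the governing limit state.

Bolt shear: A_b = π(30)²/4 = 706.86 mm². φR_n = 0.75 × 469 × 706.86 × 6 × 1 = 1491.8 kN.
Bearing (6 mm plate, F_u = 400 MPa): end bolts L_c = 74 − 33/2 = 57.5, R_n = min(1.2×57.5×6×400, 2.4×30×6×400) = 165.6 kN/bolt; interior L_c = 84 − 33 = 51, R_n = 146.88 kN/bolt. φR_n = 0.75 × (2×165.6 + 4×146.88) = 689.0 kN.
Tension yield (gross): A_g = 285×6 = 1710 mm². φR_n = 0.90 × 250 × 1710 = 384.8 kN.
Block shear: shear path 2×[74+2×84] = 2×242 mm, A_gv = 2904, A_nv = 2×(242 − 2.5×35)×6 = 1854 mm²; tension across gage: (103 − 1×35)×6 = 408 mm². R_n = min(0.6×400×1854, 0.6×250×2904) + 1.0×400×408 = min(444.96, 435.6) + 163.2 = 598.8 kN. φR_n = 0.75 × 598.8 = 449.1 kN.
Governing: min(1491.8, 689.0, 384.8, 449.1) = 384.8 kN → gross-section yield.

384.8 kN (gross-section yield governs)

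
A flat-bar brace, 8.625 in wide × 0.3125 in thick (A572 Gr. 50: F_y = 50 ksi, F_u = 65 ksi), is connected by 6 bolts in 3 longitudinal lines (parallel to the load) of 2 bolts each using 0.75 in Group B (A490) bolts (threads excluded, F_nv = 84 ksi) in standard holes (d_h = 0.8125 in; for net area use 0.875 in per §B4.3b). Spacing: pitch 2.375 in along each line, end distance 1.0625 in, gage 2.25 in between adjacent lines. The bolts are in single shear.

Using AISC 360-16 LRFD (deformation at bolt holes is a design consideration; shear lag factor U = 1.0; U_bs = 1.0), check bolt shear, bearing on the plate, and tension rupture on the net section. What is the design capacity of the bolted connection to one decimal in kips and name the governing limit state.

91.4 kips (net-section rupture governs)

Bolt shear: A_b = π(0.75)²/4 = 0.44179 in². φR_n = 0.75 × 84 × 0.44179 × 6 × 1 = 167.0 kips.
Bearing (0.3125 in plate, F_u = 65 ksi): end bolts L_c = 1.0625 − 0.8125/2 = 0.65625, R_n = min(1.2×0.65625×0.3125×65, 2.4×0.75×0.3125×65) = 15.996 kips/bolt; interior L_c = 2.375 − 0.8125 = 1.5625, R_n = 36.563 kips/bolt. φR_n = 0.75 × (3×15.996 + 3×36.563) = 118.3 kips.
Tension rupture (net): A_n = (8.625 − 3×0.875)×0.3125 = 1.875 in² (U = 1.0, A_e = A_n). φR_n = 0.75 × 65 × 1.875 = 91.4 kips.
Governing: min(167.0, 118.3, 91.4) = 91.4 kips → net-section rupture.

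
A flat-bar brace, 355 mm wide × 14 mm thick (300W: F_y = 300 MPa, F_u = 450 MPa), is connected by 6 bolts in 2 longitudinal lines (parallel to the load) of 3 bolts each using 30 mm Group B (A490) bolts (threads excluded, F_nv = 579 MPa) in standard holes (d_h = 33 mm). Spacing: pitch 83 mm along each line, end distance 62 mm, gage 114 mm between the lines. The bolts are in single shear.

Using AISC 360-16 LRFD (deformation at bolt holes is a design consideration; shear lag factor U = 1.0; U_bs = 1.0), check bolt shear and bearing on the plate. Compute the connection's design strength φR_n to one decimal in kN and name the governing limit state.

Bolt shear: A_b = π(30)²/4 = 706.86 mm². φR_n = 0.75 × 579 × 706.86 × 6 × 1 = 1841.7 kN.
Bearing (14 mm plate, F_u = 450 MPa): end bolts L_c = 62 − 33/2 = 45.5, R_n = min(1.2×45.5×14×450, 2.4×30×14×450) = 343.98 kN/bolt; interior L_c = 83 − 33 = 50, R_n = 378 kN/bolt. φR_n = 0.75 × (2×343.98 + 4×378) = 1650.0 kN.
Governing: min(1841.7, 1650.0) = 1650.0 kN → bearing.

1650.0 kN (bearing governs)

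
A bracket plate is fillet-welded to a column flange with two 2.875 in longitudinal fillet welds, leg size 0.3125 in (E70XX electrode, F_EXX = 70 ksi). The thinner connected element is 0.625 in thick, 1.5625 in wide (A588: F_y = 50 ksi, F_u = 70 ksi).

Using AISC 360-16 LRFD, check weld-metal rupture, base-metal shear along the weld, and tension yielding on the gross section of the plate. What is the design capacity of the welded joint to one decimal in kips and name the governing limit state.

Weld metal: throat = 0.707×0.3125 = 0.22094 in, L = 2×2.875 = 5.75 in. φR_n = 0.75 × 0.6 × 70 × 0.22094 × 5.75 = 40.0 kips.
Base metal shear (0.625 in plate): yield φR_n = 1.0×0.6×50×0.625×5.75 = 107.8 kips; rupture φR_n = 0.75×0.6×70×0.625×5.75 = 113.2 kips; take 107.8 kips (yield).
Tension yield (gross): A_g = 1.5625×0.625 = 0.97656 in². φR_n = 0.90 × 50 × 0.97656 = 43.9 kips.
Governing: min(40.0, 107.8, 43.9) = 40.0 kips → weld metal.

40.0 kips (weld metal governs)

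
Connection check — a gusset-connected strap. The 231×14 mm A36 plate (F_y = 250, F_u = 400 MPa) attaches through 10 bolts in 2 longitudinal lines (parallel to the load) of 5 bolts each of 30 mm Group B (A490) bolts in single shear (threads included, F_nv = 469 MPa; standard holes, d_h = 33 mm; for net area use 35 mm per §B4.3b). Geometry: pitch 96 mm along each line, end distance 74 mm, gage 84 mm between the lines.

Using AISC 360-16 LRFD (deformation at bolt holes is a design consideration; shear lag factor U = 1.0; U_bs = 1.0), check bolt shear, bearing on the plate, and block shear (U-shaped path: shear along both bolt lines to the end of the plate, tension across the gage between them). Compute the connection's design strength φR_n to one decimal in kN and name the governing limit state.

1648.5 kN (block shear governs)

Bolt shear: A_b = π(30)²/4 = 706.86 mm². φR_n = 0.75 × 469 × 706.86 × 10 × 1 = 2486.4 kN.
Bearing (14 mm plate, F_u = 400 MPa): end bolts L_c = 74 − 33/2 = 57.5, R_n = min(1.2×57.5×14×400, 2.4×30×14×400) = 386.4 kN/bolt; interior L_c = 96 − 33 = 63, R_n = 403.2 kN/bolt. φR_n = 0.75 × (2×386.4 + 8×403.2) = 2998.8 kN.
Block shear: shear path 2×[74+4×96] = 2×458 mm, A_gv = 12824, A_nv = 2×(458 − 4.5×35)×14 = 8414 mm²; tension across gage: (84 − 1×35)×14 = 686 mm². R_n = min(0.6×400×8414, 0.6×250×12824) + 1.0×400×686 = min(2019.4, 1923.6) + 274.4 = 2198 kN. φR_n = 0.75 × 2198 = 1648.5 kN.
Governing: min(2486.4, 2998.8, 1648.5) = 1648.5 kN → block shear.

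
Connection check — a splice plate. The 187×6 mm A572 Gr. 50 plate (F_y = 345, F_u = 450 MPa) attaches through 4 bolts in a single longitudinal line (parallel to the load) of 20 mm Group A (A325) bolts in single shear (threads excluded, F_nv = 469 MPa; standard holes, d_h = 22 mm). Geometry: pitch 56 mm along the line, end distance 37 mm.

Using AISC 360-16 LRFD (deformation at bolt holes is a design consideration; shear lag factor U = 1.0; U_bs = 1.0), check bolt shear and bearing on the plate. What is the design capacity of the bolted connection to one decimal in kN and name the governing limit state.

Bolt shear: A_b = π(20)²/4 = 314.16 mm². φR_n = 0.75 × 469 × 314.16 × 4 × 1 = 442.0 kN.
Bearing (6 mm plate, F_u = 450 MPa): end bolts L_c = 37 − 22/2 = 26, R_n = min(1.2×26×6×450, 2.4×20×6×450) = 84.24 kN/bolt; interior L_c = 56 − 22 = 34, R_n = 110.16 kN/bolt. φR_n = 0.75 × (1×84.24 + 3×110.16) = 311.0 kN.
Governing: min(442.0, 311.0) = 311.0 kN → bearing.

311.0 kN (bearing governs)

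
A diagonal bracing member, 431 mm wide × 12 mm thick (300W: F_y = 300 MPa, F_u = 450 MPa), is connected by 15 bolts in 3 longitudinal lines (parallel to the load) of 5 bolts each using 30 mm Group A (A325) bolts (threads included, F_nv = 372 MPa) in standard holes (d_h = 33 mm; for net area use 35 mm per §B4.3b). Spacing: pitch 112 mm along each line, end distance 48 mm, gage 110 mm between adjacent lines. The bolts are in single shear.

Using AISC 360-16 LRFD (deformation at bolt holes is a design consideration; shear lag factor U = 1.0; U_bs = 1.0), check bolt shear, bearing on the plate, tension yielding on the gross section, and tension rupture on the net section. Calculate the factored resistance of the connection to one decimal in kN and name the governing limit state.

1320.3 kN (net-section rupture governs)

Bolt shear: A_b = π(30)²/4 = 706.86 mm². φR_n = 0.75 × 372 × 706.86 × 15 × 1 = 2958.2 kN.
Bearing (12 mm plate, F_u = 450 MPa): end bolts L_c = 48 − 33/2 = 31.5, R_n = min(1.2×31.5×12×450, 2.4×30×12×450) = 204.12 kN/bolt; interior L_c = 112 − 33 = 79, R_n = 388.8 kN/bolt. φR_n = 0.75 × (3×204.12 + 12×388.8) = 3958.5 kN.
Tension yield (gross): A_g = 431×12 = 5172 mm². φR_n = 0.90 × 300 × 5172 = 1396.4 kN.
Tension rupture (net): A_n = (431 − 3×35)×12 = 3912 mm² (U = 1.0, A_e = A_n). φR_n = 0.75 × 450 × 3912 = 1320.3 kN.
Governing: min(2958.2, 3958.5, 1396.4, 1320.3) = 1320.3 kN → net-section rupture.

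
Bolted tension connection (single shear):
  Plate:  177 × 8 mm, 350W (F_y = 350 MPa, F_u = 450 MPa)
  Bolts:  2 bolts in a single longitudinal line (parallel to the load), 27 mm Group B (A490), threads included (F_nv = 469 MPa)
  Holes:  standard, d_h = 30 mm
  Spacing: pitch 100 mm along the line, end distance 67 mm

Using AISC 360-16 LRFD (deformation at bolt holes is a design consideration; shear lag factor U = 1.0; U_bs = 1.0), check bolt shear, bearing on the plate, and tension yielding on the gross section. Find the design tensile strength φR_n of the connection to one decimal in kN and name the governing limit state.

343.4 kN (bearing governs)

Bolt shear: A_b = π(27)²/4 = 572.56 mm². φR_n = 0.75 × 469 × 572.56 × 2 × 1 = 402.8 kN.
Bearing (8 mm plate, F_u = 450 MPa): end bolts L_c = 67 − 30/2 = 52, R_n = min(1.2×52×8×450, 2.4×27×8×450) = 224.64 kN/bolt; interior L_c = 100 − 30 = 70, R_n = 233.28 kN/bolt. φR_n = 0.75 × (1×224.64 + 1×233.28) = 343.4 kN.
Tension yield (gross): A_g = 177×8 = 1416 mm². φR_n = 0.90 × 350 × 1416 = 446.0 kN.
Governing: min(402.8, 343.4, 446.0) = 343.4 kN → bearing.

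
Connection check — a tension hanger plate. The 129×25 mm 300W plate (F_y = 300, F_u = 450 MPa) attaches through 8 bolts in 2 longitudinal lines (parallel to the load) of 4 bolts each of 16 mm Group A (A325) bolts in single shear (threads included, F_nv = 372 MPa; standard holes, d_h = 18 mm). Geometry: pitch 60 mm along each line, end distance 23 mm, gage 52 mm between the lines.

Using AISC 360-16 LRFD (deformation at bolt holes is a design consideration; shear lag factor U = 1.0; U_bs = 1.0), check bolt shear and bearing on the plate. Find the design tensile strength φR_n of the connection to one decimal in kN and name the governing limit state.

Bolt shear: A_b = π(16)²/4 = 201.06 mm². φR_n = 0.75 × 372 × 201.06 × 8 × 1 = 448.8 kN.
Bearing (25 mm plate, F_u = 450 MPa): end bolts L_c = 23 − 18/2 = 14, R_n = min(1.2×14×25×450, 2.4×16×25×450) = 189 kN/bolt; interior L_c = 60 − 18 = 42, R_n = 432 kN/bolt. φR_n = 0.75 × (2×189 + 6×432) = 2227.5 kN.
Governing: min(448.8, 2227.5) = 448.8 kN → bolt shear.

448.8 kN (bolt shear governs)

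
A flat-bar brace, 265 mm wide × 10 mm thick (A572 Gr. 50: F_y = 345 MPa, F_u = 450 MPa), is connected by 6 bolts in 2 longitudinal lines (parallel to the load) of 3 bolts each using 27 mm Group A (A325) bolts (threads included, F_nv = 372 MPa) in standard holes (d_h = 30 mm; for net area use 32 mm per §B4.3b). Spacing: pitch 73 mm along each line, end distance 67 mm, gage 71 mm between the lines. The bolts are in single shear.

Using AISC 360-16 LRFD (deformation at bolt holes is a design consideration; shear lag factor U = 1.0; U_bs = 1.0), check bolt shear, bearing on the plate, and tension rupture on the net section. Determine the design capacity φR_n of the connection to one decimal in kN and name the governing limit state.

Bolt shear: A_b = π(27)²/4 = 572.56 mm². φR_n = 0.75 × 372 × 572.56 × 6 × 1 = 958.5 kN.
Bearing (10 mm plate, F_u = 450 MPa): end bolts L_c = 67 − 30/2 = 52, R_n = min(1.2×52×10×450, 2.4×27×10×450) = 280.8 kN/bolt; interior L_c = 73 − 30 = 43, R_n = 232.2 kN/bolt. φR_n = 0.75 × (2×280.8 + 4×232.2) = 1117.8 kN.
Tension rupture (net): A_n = (265 − 2×32)×10 = 2010 mm² (U = 1.0, A_e = A_n). φR_n = 0.75 × 450 × 2010 = 678.4 kN.
Governing: min(958.5, 1117.8, 678.4) = 678.4 kN → net-section rupture.

678.4 kN (net-section rupture governs)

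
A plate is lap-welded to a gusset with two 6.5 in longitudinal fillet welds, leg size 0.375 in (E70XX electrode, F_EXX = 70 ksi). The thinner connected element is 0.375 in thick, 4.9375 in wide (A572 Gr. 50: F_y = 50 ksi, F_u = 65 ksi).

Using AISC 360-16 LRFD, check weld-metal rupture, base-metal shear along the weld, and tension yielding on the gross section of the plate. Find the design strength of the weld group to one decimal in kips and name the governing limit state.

83.3 kips (gross-section yield governs)

Weld metal: throat = 0.707×0.375 = 0.26513 in, L = 2×6.5 = 13 in. φR_n = 0.75 × 0.6 × 70 × 0.26513 × 13 = 108.6 kips.
Base metal shear (0.375 in plate): yield φR_n = 1.0×0.6×50×0.375×13 = 146.3 kips; rupture φR_n = 0.75×0.6×65×0.375×13 = 142.6 kips; take 142.6 kips (rupture).
Tension yield (gross): A_g = 4.9375×0.375 = 1.8516 in². φR_n = 0.90 × 50 × 1.8516 = 83.3 kips.
Governing: min(108.6, 142.6, 83.3) = 83.3 kips → gross-section yield.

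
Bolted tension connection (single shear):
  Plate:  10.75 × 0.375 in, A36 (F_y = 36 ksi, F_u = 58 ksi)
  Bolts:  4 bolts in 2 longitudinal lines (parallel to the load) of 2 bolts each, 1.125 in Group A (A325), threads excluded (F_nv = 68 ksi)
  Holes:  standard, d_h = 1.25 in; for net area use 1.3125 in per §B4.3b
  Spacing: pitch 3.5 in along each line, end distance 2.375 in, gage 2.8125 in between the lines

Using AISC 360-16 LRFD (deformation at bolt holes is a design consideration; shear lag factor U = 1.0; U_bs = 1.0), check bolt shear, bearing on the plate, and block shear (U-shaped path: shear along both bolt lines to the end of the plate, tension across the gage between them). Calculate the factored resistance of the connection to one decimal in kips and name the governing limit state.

Bolt shear: A_b = π(1.125)²/4 = 0.99402 in². φR_n = 0.75 × 68 × 0.99402 × 4 × 1 = 202.8 kips.
Bearing (0.375 in plate, F_u = 58 ksi): end bolts L_c = 2.375 − 1.25/2 = 1.75, R_n = min(1.2×1.75×0.375×58, 2.4×1.125×0.375×58) = 45.675 kips/bolt; interior L_c = 3.5 − 1.25 = 2.25, R_n = 58.725 kips/bolt. φR_n = 0.75 × (2×45.675 + 2×58.725) = 156.6 kips.
Block shear: shear path 2×[2.375+1×3.5] = 2×5.875 in, A_gv = 4.4063, A_nv = 2×(5.875 − 1.5×1.3125)×0.375 = 2.9297 in²; tension across gage: (2.8125 − 1×1.3125)×0.375 = 0.5625 in². R_n = min(0.6×58×2.9297, 0.6×36×4.4063) + 1.0×58×0.5625 = min(101.95, 95.176) + 32.625 = 127.8 kips. φR_n = 0.75 × 127.8 = 95.9 kips.
Governing: min(202.8, 156.6, 95.9) = 95.9 kips → block shear.

95.9 kips (block shear governs)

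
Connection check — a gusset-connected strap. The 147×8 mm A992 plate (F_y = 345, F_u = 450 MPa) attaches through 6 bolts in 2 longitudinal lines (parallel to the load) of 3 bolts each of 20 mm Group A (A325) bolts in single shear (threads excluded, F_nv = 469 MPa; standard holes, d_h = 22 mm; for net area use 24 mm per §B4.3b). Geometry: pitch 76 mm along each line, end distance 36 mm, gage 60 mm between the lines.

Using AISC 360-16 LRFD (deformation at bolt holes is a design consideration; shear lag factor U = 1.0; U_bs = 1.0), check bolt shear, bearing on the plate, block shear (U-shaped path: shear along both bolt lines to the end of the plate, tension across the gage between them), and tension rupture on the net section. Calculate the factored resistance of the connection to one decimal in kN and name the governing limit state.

267.3 kN (net-section rupture governs)

Bolt shear: A_b = π(20)²/4 = 314.16 mm². φR_n = 0.75 × 469 × 314.16 × 6 × 1 = 663.0 kN.
Bearing (8 mm plate, F_u = 450 MPa): end bolts L_c = 36 − 22/2 = 25, R_n = min(1.2×25×8×450, 2.4×20×8×450) = 108 kN/bolt; interior L_c = 76 − 22 = 54, R_n = 172.8 kN/bolt. φR_n = 0.75 × (2×108 + 4×172.8) = 680.4 kN.
Block shear: shear path 2×[36+2×76] = 2×188 mm, A_gv = 3008, A_nv = 2×(188 − 2.5×24)×8 = 2048 mm²; tension across gage: (60 − 1×24)×8 = 288 mm². R_n = min(0.6×450×2048, 0.6×345×3008) + 1.0×450×288 = min(552.96, 622.66) + 129.6 = 682.56 kN. φR_n = 0.75 × 682.56 = 511.9 kN.
Tension rupture (net): A_n = (147 − 2×24)×8 = 792 mm² (U = 1.0, A_e = A_n). φR_n = 0.75 × 450 × 792 = 267.3 kN.
Governing: min(663.0, 680.4, 511.9, 267.3) = 267.3 kN → net-section rupture.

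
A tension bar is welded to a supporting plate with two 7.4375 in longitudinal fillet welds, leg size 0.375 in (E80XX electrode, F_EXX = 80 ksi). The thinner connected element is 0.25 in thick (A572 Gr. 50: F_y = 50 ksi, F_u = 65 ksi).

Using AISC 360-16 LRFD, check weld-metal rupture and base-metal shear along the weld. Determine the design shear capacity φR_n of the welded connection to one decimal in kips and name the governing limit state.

Weld metal: throat = 0.707×0.375 = 0.26513 in, L = 2×7.4375 = 14.875 in. φR_n = 0.75 × 0.6 × 80 × 0.26513 × 14.875 = 142.0 kips.
Base metal shear (0.25 in plate): yield φR_n = 1.0×0.6×50×0.25×14.875 = 111.6 kips; rupture φR_n = 0.75×0.6×65×0.25×14.875 = 108.8 kips; take 108.8 kips (rupture).
Governing: min(142.0, 108.8) = 108.8 kips → base-metal shear.

108.8 kips (base-metal shear governs)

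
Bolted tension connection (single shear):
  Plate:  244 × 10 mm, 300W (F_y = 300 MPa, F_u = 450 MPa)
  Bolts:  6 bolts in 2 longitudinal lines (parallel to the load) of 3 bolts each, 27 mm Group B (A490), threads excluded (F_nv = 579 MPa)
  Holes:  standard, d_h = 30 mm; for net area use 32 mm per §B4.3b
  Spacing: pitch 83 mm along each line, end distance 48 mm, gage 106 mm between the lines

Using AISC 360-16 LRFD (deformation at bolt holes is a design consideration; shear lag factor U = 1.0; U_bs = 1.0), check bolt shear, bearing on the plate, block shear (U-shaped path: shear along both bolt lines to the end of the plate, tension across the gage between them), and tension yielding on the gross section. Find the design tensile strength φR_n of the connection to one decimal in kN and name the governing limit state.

658.8 kN (gross-section yield governs)

Bolt shear: A_b = π(27)²/4 = 572.56 mm². φR_n = 0.75 × 579 × 572.56 × 6 × 1 = 1491.8 kN.
Bearing (10 mm plate, F_u = 450 MPa): end bolts L_c = 48 − 30/2 = 33, R_n = min(1.2×33×10×450, 2.4×27×10×450) = 178.2 kN/bolt; interior L_c = 83 − 30 = 53, R_n = 286.2 kN/bolt. φR_n = 0.75 × (2×178.2 + 4×286.2) = 1125.9 kN.
Block shear: shear path 2×[48+2×83] = 2×214 mm, A_gv = 4280, A_nv = 2×(214 − 2.5×32)×10 = 2680 mm²; tension across gage: (106 − 1×32)×10 = 740 mm². R_n = min(0.6×450×2680, 0.6×300×4280) + 1.0×450×740 = min(723.6, 770.4) + 333 = 1056.6 kN. φR_n = 0.75 × 1056.6 = 792.5 kN.
Tension yield (gross): A_g = 244×10 = 2440 mm². φR_n = 0.90 × 300 × 2440 = 658.8 kN.
Governing: min(1491.8, 1125.9, 792.5, 658.8) = 658.8 kN → gross-section yield.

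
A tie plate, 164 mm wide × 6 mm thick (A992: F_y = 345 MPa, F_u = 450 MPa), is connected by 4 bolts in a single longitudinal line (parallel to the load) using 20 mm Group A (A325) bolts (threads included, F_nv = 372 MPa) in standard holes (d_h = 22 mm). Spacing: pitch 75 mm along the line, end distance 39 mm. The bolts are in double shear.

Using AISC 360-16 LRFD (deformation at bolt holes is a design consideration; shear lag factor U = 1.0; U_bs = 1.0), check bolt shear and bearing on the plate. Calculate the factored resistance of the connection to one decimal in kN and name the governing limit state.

359.6 kN (bearing governs)

Bolt shear: A_b = π(20)²/4 = 314.16 mm². φR_n = 0.75 × 372 × 314.16 × 4 × 2 = 701.2 kN.
Bearing (6 mm plate, F_u = 450 MPa): end bolts L_c = 39 − 22/2 = 28, R_n = min(1.2×28×6×450, 2.4×20×6×450) = 90.72 kN/bolt; interior L_c = 75 − 22 = 53, R_n = 129.6 kN/bolt. φR_n = 0.75 × (1×90.72 + 3×129.6) = 359.6 kN.
Governing: min(701.2, 359.6) = 359.6 kN → bearing.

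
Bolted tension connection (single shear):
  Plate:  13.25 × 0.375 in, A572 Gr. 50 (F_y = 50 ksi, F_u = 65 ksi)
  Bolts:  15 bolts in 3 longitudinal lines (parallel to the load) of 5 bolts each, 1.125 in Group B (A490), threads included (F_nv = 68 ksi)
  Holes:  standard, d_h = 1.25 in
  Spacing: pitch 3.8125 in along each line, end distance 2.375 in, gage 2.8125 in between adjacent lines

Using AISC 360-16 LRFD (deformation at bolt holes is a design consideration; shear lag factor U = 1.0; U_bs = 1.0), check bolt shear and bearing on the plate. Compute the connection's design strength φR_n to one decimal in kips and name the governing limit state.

707.5 kips (bearing governs)

Bolt shear: A_b = π(1.125)²/4 = 0.99402 in². φR_n = 0.75 × 68 × 0.99402 × 15 × 1 = 760.4 kips.
Bearing (0.375 in plate, F_u = 65 ksi): end bolts L_c = 2.375 − 1.25/2 = 1.75, R_n = min(1.2×1.75×0.375×65, 2.4×1.125×0.375×65) = 51.188 kips/bolt; interior L_c = 3.8125 − 1.25 = 2.5625, R_n = 65.813 kips/bolt. φR_n = 0.75 × (3×51.188 + 12×65.813) = 707.5 kips.
Governing: min(760.4, 707.5) = 707.5 kips → bearing.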